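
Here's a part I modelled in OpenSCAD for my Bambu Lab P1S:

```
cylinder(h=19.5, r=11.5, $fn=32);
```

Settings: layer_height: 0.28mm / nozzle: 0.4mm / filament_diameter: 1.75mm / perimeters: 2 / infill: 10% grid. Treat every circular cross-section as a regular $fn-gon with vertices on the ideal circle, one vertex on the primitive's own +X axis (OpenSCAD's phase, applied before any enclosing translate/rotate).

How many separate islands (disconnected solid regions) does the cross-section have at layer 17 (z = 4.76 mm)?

At z = 4.76 mm: the cylinder: section is a regular 32-gon, circumradius r=11.5. Overall, the cross-section is a single solid region. Island count = 1.

1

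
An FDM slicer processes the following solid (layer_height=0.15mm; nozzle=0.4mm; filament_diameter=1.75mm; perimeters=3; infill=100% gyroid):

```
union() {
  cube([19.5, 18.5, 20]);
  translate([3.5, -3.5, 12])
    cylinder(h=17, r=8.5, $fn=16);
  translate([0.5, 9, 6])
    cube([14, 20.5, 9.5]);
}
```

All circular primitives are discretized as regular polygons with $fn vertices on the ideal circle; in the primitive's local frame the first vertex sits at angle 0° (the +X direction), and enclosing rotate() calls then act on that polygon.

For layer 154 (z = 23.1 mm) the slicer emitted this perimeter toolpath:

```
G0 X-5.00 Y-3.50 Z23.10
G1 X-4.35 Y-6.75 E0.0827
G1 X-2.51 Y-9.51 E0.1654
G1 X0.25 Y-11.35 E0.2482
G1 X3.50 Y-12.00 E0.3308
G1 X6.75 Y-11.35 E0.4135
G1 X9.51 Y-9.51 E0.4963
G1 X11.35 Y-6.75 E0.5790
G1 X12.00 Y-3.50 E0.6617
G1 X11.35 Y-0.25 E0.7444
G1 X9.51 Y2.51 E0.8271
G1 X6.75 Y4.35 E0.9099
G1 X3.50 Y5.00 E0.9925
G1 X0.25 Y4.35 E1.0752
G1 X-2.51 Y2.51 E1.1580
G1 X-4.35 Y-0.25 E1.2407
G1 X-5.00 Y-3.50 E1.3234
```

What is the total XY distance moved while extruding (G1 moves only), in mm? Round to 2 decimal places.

53.05 mm

Sum the Euclidean lengths of each G1 segment: total = 53.05 mm.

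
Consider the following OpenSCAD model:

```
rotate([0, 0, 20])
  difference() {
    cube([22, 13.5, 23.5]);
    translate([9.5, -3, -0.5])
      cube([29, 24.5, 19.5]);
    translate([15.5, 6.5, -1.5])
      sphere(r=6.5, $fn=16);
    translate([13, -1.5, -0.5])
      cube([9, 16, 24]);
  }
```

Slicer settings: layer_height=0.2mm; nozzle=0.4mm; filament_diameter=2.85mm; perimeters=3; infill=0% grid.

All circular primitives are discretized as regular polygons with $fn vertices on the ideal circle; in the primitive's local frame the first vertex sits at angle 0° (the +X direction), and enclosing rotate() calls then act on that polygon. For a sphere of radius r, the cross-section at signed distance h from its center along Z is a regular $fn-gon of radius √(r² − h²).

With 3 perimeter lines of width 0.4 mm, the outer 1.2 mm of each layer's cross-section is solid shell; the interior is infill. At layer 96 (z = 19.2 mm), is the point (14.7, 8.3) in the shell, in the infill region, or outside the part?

outside

At z = 19.2 mm: the cube (footprint 22×13.5) is included at this height; the cube at (9.5, -3) is not intersected at this z (z outside [-0.5, 19]); the sphere at (15.5, 6.5) is absent (|z−center|=20.700 > r=6.5); the cube at (13, -1.5) (footprint 9×16) is included at this height; After the difference (first − rest): starting from the 22×13.5 cube, the 9×16 cube at (13, -1.5) partially overlaps it — only the 121.50 mm² overlap (of its 144.00 mm²) is removed, clipping the outline — 1 connected region; (rotated 20° about Z; rotation is an isometry so areas/perimeters/island counts are preserved). Overall, the cross-section is a single solid region. Undo the 20° rotation: the query point maps to (16.652, 2.772) in the un-rotated model frame. The nearest boundary edge runs (13.00, 13.50)→(13.00, 0.00); distance from the point to it = 3.65 mm. The point is not inside any of the regions above, so it lies outside the cross-section (3.65 mm from the nearest boundary).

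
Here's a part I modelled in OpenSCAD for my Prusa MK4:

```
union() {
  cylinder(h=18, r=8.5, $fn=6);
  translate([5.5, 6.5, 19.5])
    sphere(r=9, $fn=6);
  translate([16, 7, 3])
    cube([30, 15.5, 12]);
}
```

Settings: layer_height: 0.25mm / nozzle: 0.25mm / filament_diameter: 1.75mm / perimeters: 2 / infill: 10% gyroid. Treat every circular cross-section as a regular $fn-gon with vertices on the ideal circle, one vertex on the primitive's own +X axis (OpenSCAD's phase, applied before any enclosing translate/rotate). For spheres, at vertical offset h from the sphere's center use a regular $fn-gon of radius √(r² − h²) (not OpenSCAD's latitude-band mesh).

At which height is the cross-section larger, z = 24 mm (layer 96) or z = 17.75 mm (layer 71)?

layer 71 (z = 17.75 mm)

Layer 96 (z = 24): the cylinder is absent (z outside [0, 18]); the r=9 sphere at (5.5, 6.5) contributes a regular 6-gon of circumradius √(9²−4.5²) = 7.794 (area = (6/2)·7.794²·sin(360°/6) = 157.83 mm²); the cube at (16, 7) does not reach this height (z outside [3, 15]); Taking the union: only the r=9 sphere at (5.5, 6.5) is present, so the union is just that shape — area = 157.83 mm². So its area = 157.83 mm². Layer 71 (z = 17.75): the r=8.5 cylinder gives a regular 6-gon of circumradius 8.5 (constant along its height) (area = (6/2)·8.500²·sin(360°/6) = 187.71 mm²); the sphere at (5.5, 6.5): section is a regular 6-gon, circumradius = √(r²−h²) = √(9²−1.75²) = 8.828 (area = (6/2)·8.828²·sin(360°/6) = 202.49 mm²); the cube at (16, 7) is not intersected at this z (z outside [3, 15]); Taking the union: the regions partially overlap — summed areas 390.20 mm² minus the doubly-counted overlap 67.51 mm² gives 322.69 mm² — area = 322.69 mm². So its area = 322.69 mm². Layer 71 is larger (322.69 vs 157.83 mm²).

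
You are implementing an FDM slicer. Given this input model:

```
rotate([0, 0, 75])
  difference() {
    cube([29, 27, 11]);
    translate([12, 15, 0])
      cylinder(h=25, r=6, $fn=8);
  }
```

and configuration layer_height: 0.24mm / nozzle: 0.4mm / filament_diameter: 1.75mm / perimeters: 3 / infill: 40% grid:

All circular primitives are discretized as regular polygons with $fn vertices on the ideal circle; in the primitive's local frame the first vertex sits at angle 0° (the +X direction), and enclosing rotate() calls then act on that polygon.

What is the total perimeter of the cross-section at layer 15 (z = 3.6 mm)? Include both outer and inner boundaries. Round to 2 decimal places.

At z = 3.6 mm: the cube is present — its section is the full 29×27 rectangle (perimeter 112.00 mm); the r=6 cylinder at (12, 15) gives a regular 8-gon of circumradius 6 (constant along its height) (perimeter = 2·8·6.000·sin(180°/8) = 36.74 mm); After the difference (first − rest): starting from the 29×27 cube, the r=6 cylinder at (12, 15) lies wholly inside it (removes its full 101.82 mm² and its 36.74 mm outline becomes a hole wall) — boundary (outer + 1 inner loop) = 148.74 mm; (whole slice rotated 75° about Z — lengths, areas and connectivity unchanged). Overall, the cross-section is one region with 1 hole. Total boundary length (outer + inner) = 148.74 mm.

148.74 mm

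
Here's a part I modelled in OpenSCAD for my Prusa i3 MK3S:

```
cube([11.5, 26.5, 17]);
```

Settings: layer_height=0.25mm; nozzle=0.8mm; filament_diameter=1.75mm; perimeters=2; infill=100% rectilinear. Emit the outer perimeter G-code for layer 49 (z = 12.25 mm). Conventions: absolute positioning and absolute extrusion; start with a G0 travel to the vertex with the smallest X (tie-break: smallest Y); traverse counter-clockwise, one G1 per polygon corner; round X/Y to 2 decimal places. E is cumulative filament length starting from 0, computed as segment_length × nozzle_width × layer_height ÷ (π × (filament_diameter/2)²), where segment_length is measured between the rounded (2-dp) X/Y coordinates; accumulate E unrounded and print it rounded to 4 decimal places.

G0 X0.00 Y0.00 Z12.25
G1 X11.50 Y0.00 E0.9562
G1 X11.50 Y26.50 E3.1597
G1 X0.00 Y26.50 E4.1159
G1 X0.00 Y0.00 E6.3194

At z = 12.25 mm: the 11.5×26.5 cube contributes its full rectangle. The outline is a single polygon with 4 vertices. Extrusion per mm of travel: 0.8 × 0.25 / (π × 0.875²) = 0.083150. Accumulating E over each segment gives final E = 6.3194.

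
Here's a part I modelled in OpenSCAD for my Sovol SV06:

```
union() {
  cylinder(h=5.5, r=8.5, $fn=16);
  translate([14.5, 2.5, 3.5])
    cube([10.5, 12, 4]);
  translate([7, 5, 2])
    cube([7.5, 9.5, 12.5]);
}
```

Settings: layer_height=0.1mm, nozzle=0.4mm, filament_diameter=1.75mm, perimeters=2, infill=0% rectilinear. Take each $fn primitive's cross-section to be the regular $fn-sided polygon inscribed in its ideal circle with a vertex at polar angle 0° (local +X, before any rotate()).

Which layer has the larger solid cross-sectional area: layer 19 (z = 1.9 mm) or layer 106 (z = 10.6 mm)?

Layer 19 (z = 1.9): the r=8.5 cylinder gives a regular 16-gon of circumradius 8.5 (constant along its height) (area = (16/2)·8.500²·sin(360°/16) = 221.19 mm²); the cube at (14.5, 2.5) is absent (z outside [3.5, 7.5]); the cube at (7, 5) is not intersected at this z (z outside [2, 14.5]); Merging all regions: only the r=8.5 cylinder is present, so the union is just that shape — area = 221.19 mm². So its area = 221.19 mm². Layer 106 (z = 10.6): the cylinder does not reach this height (z outside [0, 5.5]); the cube at (14.5, 2.5) does not reach this height (z outside [3.5, 7.5]); the 7.5×9.5 cube at (7, 5) contributes its full rectangle (area 71.25 mm²); Merging all regions: only the 7.5×9.5 cube at (7, 5) is present, so the union is just that shape — area = 71.25 mm². So its area = 71.25 mm². Layer 19 is larger (221.19 vs 71.25 mm²).

layer 19 (z = 1.9 mm)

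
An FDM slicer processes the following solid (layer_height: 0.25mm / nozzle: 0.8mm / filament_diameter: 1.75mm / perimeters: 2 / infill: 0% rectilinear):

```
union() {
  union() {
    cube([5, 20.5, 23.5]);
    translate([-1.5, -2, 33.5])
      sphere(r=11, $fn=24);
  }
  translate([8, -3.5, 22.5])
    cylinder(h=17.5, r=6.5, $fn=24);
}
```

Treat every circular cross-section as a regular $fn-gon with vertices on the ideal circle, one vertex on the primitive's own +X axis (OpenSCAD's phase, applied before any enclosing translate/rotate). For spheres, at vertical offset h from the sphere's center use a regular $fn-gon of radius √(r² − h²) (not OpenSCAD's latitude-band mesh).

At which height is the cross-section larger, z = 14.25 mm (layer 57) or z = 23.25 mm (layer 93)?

Layer 57 (z = 14.25): the cube is present — its section is the full 5×20.5 rectangle (area 102.50 mm²); the sphere at (-1.5, -2) is absent (|z−center|=19.250 > r=11); Combining (union): only the 5×20.5 cube is present, so the union is just that shape — area = 102.50 mm²; the cylinder at (8, -3.5) does not reach this height (z outside [22.5, 40]); Combining (union): only the result so far is present, so the union is just that shape — area = 102.50 mm². So its area = 102.50 mm². Layer 93 (z = 23.25): the cube is present — its section is the full 5×20.5 rectangle (area 102.50 mm²); the sphere at (-1.5, -2): section is a regular 24-gon, circumradius = √(r²−h²) = √(11²−10.25²) = 3.992 (area = (24/2)·3.992²·sin(360°/24) = 49.50 mm²); Merging all regions: the regions partially overlap — summed areas 152.00 mm² minus the doubly-counted overlap 1.98 mm² gives 150.02 mm² — area = 150.02 mm²; the r=6.5 cylinder at (8, -3.5) gives a regular 24-gon of circumradius 6.5 (constant along its height) (area = (24/2)·6.500²·sin(360°/24) = 131.22 mm²); Merging all regions: the regions partially overlap — summed areas 281.24 mm² minus the doubly-counted overlap 5.31 mm² gives 275.93 mm² — area = 275.93 mm². So its area = 275.93 mm². Layer 93 is larger (275.93 vs 102.50 mm²).

layer 93 (z = 23.25 mm)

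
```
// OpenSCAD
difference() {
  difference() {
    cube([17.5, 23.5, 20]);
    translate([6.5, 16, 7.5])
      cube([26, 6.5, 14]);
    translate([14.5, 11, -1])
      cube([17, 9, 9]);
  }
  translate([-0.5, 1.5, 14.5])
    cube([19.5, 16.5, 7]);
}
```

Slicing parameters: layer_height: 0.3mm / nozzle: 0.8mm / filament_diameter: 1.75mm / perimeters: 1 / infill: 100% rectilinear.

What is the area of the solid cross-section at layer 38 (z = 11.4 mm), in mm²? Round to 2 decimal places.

339.75 mm²

At z = 11.4 mm: the cube (footprint 17.5×23.5) is included at this height (area 411.25 mm²); the cube at (6.5, 16) is present — its section is the full 26×6.5 rectangle (area 169.00 mm²); the cube at (14.5, 11) is absent (z outside [-1, 8]); After the difference (first − rest): starting from the 17.5×23.5 cube (411.25 mm²), the 26×6.5 cube at (6.5, 16) partially overlaps it — only the 71.50 mm² overlap (of its 169.00 mm²) is removed, clipping the outline — area = 339.75 mm²; the cube at (-0.5, 1.5) is absent (z outside [14.5, 21.5]); After the difference (first − rest): none of the subtracted shapes is present at this height, so the result so far is unchanged — area = 339.75 mm². Overall, the cross-section is a single solid region. Net area = 339.75 mm².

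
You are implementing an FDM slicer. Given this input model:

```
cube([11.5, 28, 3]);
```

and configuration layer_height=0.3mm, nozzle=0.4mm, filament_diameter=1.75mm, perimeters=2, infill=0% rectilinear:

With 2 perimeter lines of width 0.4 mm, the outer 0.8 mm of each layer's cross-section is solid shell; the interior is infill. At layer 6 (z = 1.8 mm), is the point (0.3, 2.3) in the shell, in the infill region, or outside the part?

shell

At z = 1.8 mm: the cube (footprint 11.5×28) is included at this height. Overall, the cross-section is a single solid region. The nearest boundary edge runs (0.00, 28.00)→(0.00, 0.00); distance from the point to it = 0.30 mm. The point is inside the cross-section, 0.30 mm from the nearest boundary — within the 0.8 mm shell band (2 × 0.4).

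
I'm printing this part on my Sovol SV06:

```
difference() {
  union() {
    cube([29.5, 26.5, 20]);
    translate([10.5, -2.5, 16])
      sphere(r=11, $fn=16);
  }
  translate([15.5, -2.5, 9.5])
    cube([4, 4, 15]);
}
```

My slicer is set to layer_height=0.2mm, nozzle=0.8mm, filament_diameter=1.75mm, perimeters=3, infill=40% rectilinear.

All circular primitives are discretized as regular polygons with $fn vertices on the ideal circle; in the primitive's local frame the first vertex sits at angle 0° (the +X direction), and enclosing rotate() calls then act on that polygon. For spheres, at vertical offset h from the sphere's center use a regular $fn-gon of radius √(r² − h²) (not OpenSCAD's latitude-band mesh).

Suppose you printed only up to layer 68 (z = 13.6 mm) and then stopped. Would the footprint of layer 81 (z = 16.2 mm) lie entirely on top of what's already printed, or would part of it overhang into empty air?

Compare the two slices. At z = 13.6: the cube (footprint 29.5×26.5) is included at this height (area 781.75 mm²); the sphere at (10.5, -2.5): section is a regular 16-gon, circumradius = √(r²−h²) = √(11²−2.4²) = 10.735 (area = (16/2)·10.735²·sin(360°/16) = 352.80 mm²); Taking the union: the regions partially overlap — summed areas 1134.55 mm² minus the doubly-counted overlap 123.97 mm² gives 1010.58 mm² — area = 1010.58 mm²; the cube at (15.5, -2.5) (footprint 4×4) is included at this height (area 16.00 mm²); Taking the first minus the rest: starting from the result so far (1010.58 mm²), the 4×4 cube at (15.5, -2.5) lies wholly inside it (removes its full 16.00 mm² and its 16.00 mm outline becomes a hole wall) — area = 994.58 mm². At z = 16.2: the 29.5×26.5 cube contributes its full rectangle (area 781.75 mm²); the r=11 sphere at (10.5, -2.5) contributes a regular 16-gon of circumradius √(11²−0.2²) = 10.998 (area = (16/2)·10.998²·sin(360°/16) = 370.32 mm²); Combining (union): the regions partially overlap — summed areas 1152.07 mm² minus the doubly-counted overlap 131.41 mm² gives 1020.66 mm² — area = 1020.66 mm²; the cube at (15.5, -2.5) is present — its section is the full 4×4 rectangle (area 16.00 mm²); Subtracting the remaining from the first: starting from that combined region (1020.66 mm²), the 4×4 cube at (15.5, -2.5) lies wholly inside it (removes its full 16.00 mm² and its 16.00 mm outline becomes a hole wall) — area = 1004.66 mm². Checking containment: at z = 16.2 the cross-section extends beyond the z = 13.6 cross-section by about 10.07 mm².

part overhangs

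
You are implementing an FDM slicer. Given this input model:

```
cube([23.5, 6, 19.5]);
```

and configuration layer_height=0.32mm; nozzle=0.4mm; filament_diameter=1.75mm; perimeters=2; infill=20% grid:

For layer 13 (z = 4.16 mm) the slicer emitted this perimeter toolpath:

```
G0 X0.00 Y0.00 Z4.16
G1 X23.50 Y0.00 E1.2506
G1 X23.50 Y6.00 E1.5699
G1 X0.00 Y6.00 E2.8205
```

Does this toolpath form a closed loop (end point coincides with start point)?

no

Start point (G0): (0.00, 0.00). End point (last G1): the path does not return to the start — open.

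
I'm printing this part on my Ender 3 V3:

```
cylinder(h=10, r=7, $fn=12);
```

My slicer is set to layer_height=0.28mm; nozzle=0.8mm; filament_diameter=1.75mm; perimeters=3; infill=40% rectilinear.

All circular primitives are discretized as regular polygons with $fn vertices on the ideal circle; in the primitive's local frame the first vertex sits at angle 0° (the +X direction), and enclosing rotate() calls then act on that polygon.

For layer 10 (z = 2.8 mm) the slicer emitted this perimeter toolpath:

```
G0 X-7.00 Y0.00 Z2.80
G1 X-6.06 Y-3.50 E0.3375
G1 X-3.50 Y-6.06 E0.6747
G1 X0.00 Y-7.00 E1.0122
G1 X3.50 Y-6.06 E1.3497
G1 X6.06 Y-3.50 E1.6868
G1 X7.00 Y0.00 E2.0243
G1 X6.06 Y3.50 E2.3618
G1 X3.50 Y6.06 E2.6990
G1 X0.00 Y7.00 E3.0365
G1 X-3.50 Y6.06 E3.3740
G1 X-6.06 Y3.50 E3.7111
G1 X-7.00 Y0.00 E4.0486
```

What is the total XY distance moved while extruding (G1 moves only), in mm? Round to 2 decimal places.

Sum the Euclidean lengths of each G1 segment: total = 43.47 mm.

43.47 mm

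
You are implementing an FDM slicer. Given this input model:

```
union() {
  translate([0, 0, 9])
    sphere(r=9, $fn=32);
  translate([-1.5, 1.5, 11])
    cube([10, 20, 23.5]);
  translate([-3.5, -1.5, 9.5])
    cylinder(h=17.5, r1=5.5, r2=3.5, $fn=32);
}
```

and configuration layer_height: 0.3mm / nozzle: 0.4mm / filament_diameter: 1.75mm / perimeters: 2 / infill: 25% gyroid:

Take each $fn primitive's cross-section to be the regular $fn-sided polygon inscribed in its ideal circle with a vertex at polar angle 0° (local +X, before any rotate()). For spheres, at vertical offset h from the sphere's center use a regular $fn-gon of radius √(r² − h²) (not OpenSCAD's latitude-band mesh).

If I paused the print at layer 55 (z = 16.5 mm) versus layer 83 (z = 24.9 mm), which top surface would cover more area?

layer 55 (z = 16.5 mm)

Layer 55 (z = 16.5): the sphere: section is a regular 32-gon, circumradius = √(r²−h²) = √(9²−7.5²) = 4.975 (area = (32/2)·4.975²·sin(360°/32) = 77.26 mm²); the 10×20 cube at (-1.5, 1.5) contributes its full rectangle (area 200.00 mm²); the cone at (-3.5, -1.5) contributes a regular 32-gon of circumradius 4.700 (interpolated between r1=5.5 and r2=3.5 at t=0.400) (area = (32/2)·4.700²·sin(360°/32) = 68.95 mm²); Taking the union: the regions partially overlap — summed areas 346.21 mm² minus the doubly-counted overlap 54.32 mm² gives 291.89 mm² — area = 291.89 mm². So its area = 291.89 mm². Layer 83 (z = 24.9): the sphere is absent (|z−center|=15.900 > r=9); the cube at (-1.5, 1.5) is present — its section is the full 10×20 rectangle (area 200.00 mm²); the cone at (-3.5, -1.5) contributes a regular 32-gon of circumradius 3.740 (interpolated between r1=5.5 and r2=3.5 at t=0.880) (area = (32/2)·3.740²·sin(360°/32) = 43.66 mm²); Taking the union: the regions partially overlap — summed areas 243.66 mm² minus the doubly-counted overlap 0.02 mm² gives 243.64 mm² — area = 243.64 mm². So its area = 243.64 mm². Layer 55 is larger (291.89 vs 243.64 mm²).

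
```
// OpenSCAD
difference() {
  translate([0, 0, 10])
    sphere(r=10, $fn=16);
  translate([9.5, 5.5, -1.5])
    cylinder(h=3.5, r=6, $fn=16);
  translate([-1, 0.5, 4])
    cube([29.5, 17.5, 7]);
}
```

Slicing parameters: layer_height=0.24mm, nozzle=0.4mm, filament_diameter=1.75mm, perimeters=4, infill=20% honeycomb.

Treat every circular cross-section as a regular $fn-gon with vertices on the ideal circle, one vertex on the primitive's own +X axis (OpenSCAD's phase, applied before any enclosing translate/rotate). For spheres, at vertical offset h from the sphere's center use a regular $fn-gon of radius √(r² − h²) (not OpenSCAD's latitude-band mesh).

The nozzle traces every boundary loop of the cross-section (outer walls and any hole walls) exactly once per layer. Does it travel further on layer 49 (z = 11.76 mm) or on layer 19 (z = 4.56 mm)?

layer 49 (z = 11.76 mm)

Layer 49 (z = 11.76): the r=10 sphere contributes a regular 16-gon of circumradius √(10²−1.76²) = 9.844 (perimeter = 2·16·9.844·sin(180°/16) = 61.45 mm); the cylinder at (9.5, 5.5) does not reach this height (z outside [-1.5, 2]); the cube at (-1, 0.5) is absent (z outside [4, 11]); Subtracting the remaining from the first: none of the subtracted shapes is present at this height, so the r=10 sphere is unchanged — boundary = 61.45 mm. So its perimeter = 61.45 mm. Layer 19 (z = 4.56): the r=10 sphere contributes a regular 16-gon of circumradius √(10²−5.44²) = 8.391 (perimeter = 2·16·8.391·sin(180°/16) = 52.38 mm); the cylinder at (9.5, 5.5) is not intersected at this z (z outside [-1.5, 2]); the 29.5×17.5 cube at (-1, 0.5) contributes its full rectangle (perimeter 94.00 mm); Taking the first minus the rest: starting from the r=10 sphere, the 29.5×17.5 cube at (-1, 0.5) partially overlaps it — only the 57.51 mm² overlap (of its 516.25 mm²) is removed, clipping the outline — boundary = 55.76 mm. So its perimeter = 55.76 mm. Layer 49 is larger (61.45 vs 55.76 mm).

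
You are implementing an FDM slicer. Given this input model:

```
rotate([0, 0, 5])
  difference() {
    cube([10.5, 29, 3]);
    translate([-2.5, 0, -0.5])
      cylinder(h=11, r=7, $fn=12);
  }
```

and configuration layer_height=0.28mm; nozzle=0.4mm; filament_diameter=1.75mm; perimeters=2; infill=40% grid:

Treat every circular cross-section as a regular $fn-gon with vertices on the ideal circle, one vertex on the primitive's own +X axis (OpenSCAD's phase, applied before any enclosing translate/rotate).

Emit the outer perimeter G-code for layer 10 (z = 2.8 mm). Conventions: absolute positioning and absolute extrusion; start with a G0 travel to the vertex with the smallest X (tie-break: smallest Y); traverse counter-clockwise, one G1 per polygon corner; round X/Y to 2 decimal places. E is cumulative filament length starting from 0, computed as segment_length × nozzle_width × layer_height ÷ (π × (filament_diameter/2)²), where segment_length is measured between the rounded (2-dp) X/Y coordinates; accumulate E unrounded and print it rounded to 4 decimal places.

At z = 2.8 mm: the 10.5×29 cube contributes its full rectangle; the r=7 cylinder at (-2.5, 0) contributes a regular 12-gon of circumradius 7; After the difference (first − rest): starting from the 10.5×29 cube, the r=7 cylinder at (-2.5, 0) partially overlaps it — only the 20.09 mm² overlap (of its 147.00 mm²) is removed, clipping the outline — 1 connected region; (rotated 5° about Z; rotation is an isometry so areas/perimeters/island counts are preserved). The outline is a single polygon with 7 vertices. Extrusion per mm of travel: 0.4 × 0.28 / (π × 0.875²) = 0.046564. Accumulating E over each segment gives final E = 3.5596.

G0 X-2.53 Y28.89 Z2.80
G1 X-0.55 Y6.31 E1.0555
G1 X0.47 Y6.13 E1.1037
G1 X3.24 Y3.80 E1.2722
G1 X4.48 Y0.39 E1.4412
G1 X10.46 Y0.92 E1.7207
G1 X7.93 Y29.80 E3.0707
G1 X-2.53 Y28.89 E3.5596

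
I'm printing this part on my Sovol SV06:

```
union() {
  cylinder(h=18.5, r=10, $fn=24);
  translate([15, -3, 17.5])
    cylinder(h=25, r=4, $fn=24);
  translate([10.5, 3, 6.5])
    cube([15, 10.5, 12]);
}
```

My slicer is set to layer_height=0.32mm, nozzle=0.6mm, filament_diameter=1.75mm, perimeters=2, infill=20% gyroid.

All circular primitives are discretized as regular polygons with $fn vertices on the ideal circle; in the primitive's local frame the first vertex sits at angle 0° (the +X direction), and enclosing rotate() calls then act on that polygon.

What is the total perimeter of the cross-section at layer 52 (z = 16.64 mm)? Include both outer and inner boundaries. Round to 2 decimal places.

At z = 16.64 mm: the r=10 cylinder contributes a regular 24-gon of circumradius 10 (perimeter = 2·24·10.000·sin(180°/24) = 62.65 mm); the cylinder at (15, -3) is not intersected at this z (z outside [17.5, 42.5]); the cube at (10.5, 3) (footprint 15×10.5) is included at this height (perimeter 51.00 mm); Taking the union: the 2 present regions are separate (no shared area or edge), so areas and boundary lengths simply add and each stays a separate island — boundary = 113.65 mm. Overall, the cross-section has 2 separate islands. Total boundary length (outer) = 113.65 mm.

113.65 mm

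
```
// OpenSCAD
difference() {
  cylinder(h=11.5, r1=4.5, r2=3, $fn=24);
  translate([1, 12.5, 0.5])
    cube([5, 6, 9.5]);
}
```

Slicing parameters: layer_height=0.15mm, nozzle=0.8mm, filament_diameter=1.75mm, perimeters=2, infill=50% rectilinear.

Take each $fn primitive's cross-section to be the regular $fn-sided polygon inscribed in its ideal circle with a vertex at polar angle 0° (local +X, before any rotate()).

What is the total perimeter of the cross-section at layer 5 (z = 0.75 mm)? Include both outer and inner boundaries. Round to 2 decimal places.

27.58 mm

At z = 0.75 mm: the cone: at t=0.065 of its height the radius interpolates to r₁+(r₂−r₁)t = 4.402, giving a regular 24-gon of that circumradius (perimeter = 2·24·4.402·sin(180°/24) = 27.58 mm); the cube at (1, 12.5) (footprint 5×6) is included at this height (perimeter 22.00 mm); Taking the first minus the rest: starting from the cone, the 5×6 cube at (1, 12.5) misses the remaining region (no effect) — boundary = 27.58 mm. Overall, the cross-section is a single solid region. Total boundary length (outer) = 27.58 mm.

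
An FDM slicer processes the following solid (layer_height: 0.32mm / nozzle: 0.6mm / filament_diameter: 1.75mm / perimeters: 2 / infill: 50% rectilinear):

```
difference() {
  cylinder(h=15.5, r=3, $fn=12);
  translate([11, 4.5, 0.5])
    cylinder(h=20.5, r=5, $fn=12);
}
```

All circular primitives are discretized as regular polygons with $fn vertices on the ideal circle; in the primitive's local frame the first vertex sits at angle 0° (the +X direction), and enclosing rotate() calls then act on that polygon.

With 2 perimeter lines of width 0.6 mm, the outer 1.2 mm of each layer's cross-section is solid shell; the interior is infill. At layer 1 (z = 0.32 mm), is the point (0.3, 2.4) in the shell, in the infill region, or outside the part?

At z = 0.32 mm: the r=3 cylinder gives a regular 12-gon of circumradius 3 (constant along its height); the cylinder at (11, 4.5) is not intersected at this z (z outside [0.5, 21]); Taking the first minus the rest: none of the subtracted shapes is present at this height, so the r=3 cylinder is unchanged — 1 connected region. Overall, the cross-section is a single solid region. The nearest boundary edge runs (1.50, 2.60)→(0.00, 3.00); distance from the point to it = 0.50 mm. The point is inside the cross-section, 0.50 mm from the nearest boundary — within the 1.2 mm shell band (2 × 0.6).

shell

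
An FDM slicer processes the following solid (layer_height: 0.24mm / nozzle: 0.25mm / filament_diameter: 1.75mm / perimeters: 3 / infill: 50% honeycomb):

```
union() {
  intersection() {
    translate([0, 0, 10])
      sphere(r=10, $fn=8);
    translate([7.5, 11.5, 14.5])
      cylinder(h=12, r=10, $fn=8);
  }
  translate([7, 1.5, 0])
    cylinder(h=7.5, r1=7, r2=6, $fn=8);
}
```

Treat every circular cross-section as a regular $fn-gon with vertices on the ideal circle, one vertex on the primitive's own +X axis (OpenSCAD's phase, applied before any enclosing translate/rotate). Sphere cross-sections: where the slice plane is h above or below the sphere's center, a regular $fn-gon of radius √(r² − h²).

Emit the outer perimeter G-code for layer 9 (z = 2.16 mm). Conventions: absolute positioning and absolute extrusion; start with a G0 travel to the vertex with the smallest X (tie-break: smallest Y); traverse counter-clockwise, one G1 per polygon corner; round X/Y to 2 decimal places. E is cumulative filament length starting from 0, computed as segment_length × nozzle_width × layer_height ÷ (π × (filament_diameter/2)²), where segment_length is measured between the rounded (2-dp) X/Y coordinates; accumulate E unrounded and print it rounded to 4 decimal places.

G0 X0.29 Y1.50 Z2.16
G1 X2.25 Y-3.25 E0.1282
G1 X7.00 Y-5.21 E0.2564
G1 X11.75 Y-3.25 E0.3845
G1 X13.71 Y1.50 E0.5127
G1 X11.75 Y6.25 E0.6409
G1 X7.00 Y8.21 E0.7691
G1 X2.25 Y6.25 E0.8973
G1 X0.29 Y1.50 E1.0254

At z = 2.16 mm: the r=10 sphere slices to a regular 8-gon of circumradius 6.208 (√(r²−h²) with h=7.84 from center); the cylinder at (7.5, 11.5) is absent (z outside [14.5, 26.5]); After intersecting: at least one operand is absent at this height, so nothing remains; the cone at (7, 1.5) (r1=7→r2=6) has section circumradius 6.712 here — a regular 8-gon; Merging all regions: only the cone at (7, 1.5) is present, so the union is just that shape — 1 connected region. The outline is a single polygon with 8 vertices. Extrusion per mm of travel: 0.25 × 0.24 / (π × 0.875²) = 0.024945. Accumulating E over each segment gives final E = 1.0254.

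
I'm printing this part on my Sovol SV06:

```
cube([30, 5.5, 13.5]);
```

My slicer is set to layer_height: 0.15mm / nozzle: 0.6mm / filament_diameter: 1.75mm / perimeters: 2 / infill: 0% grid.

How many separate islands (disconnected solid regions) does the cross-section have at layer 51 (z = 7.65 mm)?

At z = 7.65 mm: the 30×5.5 cube contributes its full rectangle. Overall, the cross-section is a single solid region. Island count = 1.

1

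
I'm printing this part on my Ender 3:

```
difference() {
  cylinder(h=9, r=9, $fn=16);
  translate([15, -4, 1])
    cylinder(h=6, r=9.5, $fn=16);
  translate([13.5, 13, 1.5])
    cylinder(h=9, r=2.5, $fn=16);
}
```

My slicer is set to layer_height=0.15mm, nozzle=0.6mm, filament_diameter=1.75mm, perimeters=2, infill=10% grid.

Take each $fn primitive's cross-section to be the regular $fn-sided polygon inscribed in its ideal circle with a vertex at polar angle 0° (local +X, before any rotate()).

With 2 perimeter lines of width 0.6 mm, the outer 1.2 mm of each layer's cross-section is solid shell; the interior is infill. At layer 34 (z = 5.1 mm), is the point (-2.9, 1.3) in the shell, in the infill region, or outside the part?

At z = 5.1 mm: the cylinder: section is a regular 16-gon, circumradius r=9; the r=9.5 cylinder at (15, -4) gives a regular 16-gon of circumradius 9.5 (constant along its height); the r=2.5 cylinder at (13.5, 13) gives a regular 16-gon of circumradius 2.5 (constant along its height); Taking the first minus the rest: starting from the r=9 cylinder, the r=9.5 cylinder at (15, -4) partially overlaps it — only the 17.80 mm² overlap (of its 276.30 mm²) is removed, clipping the outline; the r=2.5 cylinder at (13.5, 13) misses the remaining region (no effect) — 1 connected region. Overall, the cross-section is a single solid region. The nearest boundary edge runs (-8.31, 3.44)→(-6.36, 6.36); distance from the point to it = 5.69 mm. The point is inside the cross-section and 5.69 mm from the nearest boundary — more than the 1.2 mm shell width (2 × 0.6), so it's in the infill interior.

infill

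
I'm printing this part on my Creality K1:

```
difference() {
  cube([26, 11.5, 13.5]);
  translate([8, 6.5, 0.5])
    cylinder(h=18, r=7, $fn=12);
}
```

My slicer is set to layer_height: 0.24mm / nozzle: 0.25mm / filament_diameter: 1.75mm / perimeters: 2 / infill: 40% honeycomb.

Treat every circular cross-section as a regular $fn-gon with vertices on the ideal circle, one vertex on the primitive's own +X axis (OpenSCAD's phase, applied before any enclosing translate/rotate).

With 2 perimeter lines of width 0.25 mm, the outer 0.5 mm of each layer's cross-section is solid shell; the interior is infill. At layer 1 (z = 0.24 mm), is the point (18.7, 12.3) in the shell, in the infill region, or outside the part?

outside

At z = 0.24 mm: the cube (footprint 26×11.5) is included at this height; the cylinder at (8, 6.5) is absent (z outside [0.5, 18.5]); Subtracting the remaining from the first: none of the subtracted shapes is present at this height, so the 26×11.5 cube is unchanged — 1 connected region. Overall, the cross-section is a single solid region. The nearest boundary edge runs (26.00, 11.50)→(0.00, 11.50); distance from the point to it = 0.80 mm. The point is not inside any of the regions above, so it lies outside the cross-section (0.80 mm from the nearest boundary).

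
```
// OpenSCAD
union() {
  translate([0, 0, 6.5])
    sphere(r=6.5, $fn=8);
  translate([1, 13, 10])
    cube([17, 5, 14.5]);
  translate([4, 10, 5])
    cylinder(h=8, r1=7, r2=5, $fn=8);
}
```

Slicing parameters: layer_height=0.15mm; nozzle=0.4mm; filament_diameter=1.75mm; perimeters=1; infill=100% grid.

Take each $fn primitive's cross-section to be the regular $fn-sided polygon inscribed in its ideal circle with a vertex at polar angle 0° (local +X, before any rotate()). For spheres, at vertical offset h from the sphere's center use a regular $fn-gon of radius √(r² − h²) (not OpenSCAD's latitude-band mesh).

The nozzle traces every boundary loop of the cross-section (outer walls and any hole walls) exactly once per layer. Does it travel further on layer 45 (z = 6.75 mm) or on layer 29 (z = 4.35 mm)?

layer 45 (z = 6.75 mm)

Layer 45 (z = 6.75): the r=6.5 sphere contributes a regular 8-gon of circumradius √(6.5²−0.25²) = 6.495 (perimeter = 2·8·6.495·sin(180°/8) = 39.77 mm); the cube at (1, 13) is not intersected at this z (z outside [10, 24.5]); the cone at (4, 10): at t=0.219 of its height the radius interpolates to r₁+(r₂−r₁)t = 6.562, giving a regular 8-gon of that circumradius (perimeter = 2·8·6.562·sin(180°/8) = 40.18 mm); Combining (union): the regions partially overlap (shared area 7.30 mm²), so the edge portions inside another operand are dropped and the merged outline is re-measured after clipping — boundary = 66.30 mm. So its perimeter = 66.30 mm. Layer 29 (z = 4.35): the r=6.5 sphere contributes a regular 8-gon of circumradius √(6.5²−2.15²) = 6.134 (perimeter = 2·8·6.134·sin(180°/8) = 37.56 mm); the cube at (1, 13) is not intersected at this z (z outside [10, 24.5]); the cone at (4, 10) is not intersected at this z (z outside [5, 13]); Combining (union): only the r=6.5 sphere is present, so the union is just that shape — boundary = 37.56 mm. So its perimeter = 37.56 mm. Layer 45 is larger (66.30 vs 37.56 mm).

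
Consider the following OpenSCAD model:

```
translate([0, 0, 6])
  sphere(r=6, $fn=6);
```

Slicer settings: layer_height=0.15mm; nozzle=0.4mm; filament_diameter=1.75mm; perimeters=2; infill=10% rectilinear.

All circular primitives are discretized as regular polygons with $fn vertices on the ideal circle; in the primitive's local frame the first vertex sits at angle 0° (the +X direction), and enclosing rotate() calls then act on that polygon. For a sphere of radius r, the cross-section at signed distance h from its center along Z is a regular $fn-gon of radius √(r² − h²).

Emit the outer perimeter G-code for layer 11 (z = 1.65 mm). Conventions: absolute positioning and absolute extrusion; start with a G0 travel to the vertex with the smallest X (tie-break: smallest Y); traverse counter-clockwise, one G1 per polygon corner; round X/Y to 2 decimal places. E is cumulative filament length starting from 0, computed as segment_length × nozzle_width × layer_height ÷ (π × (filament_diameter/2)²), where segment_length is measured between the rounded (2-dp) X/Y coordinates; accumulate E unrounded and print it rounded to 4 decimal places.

G0 X-4.13 Y0.00 Z1.65
G1 X-2.07 Y-3.58 E0.1030
G1 X2.07 Y-3.58 E0.2063
G1 X4.13 Y0.00 E0.3093
G1 X2.07 Y3.58 E0.4124
G1 X-2.07 Y3.58 E0.5156
G1 X-4.13 Y0.00 E0.6187

At z = 1.65 mm: the r=6 sphere slices to a regular 6-gon of circumradius 4.132 (√(r²−h²) with h=4.35 from center). The outline is a single polygon with 6 vertices. Extrusion per mm of travel: 0.4 × 0.15 / (π × 0.875²) = 0.024945. Accumulating E over each segment gives final E = 0.6187.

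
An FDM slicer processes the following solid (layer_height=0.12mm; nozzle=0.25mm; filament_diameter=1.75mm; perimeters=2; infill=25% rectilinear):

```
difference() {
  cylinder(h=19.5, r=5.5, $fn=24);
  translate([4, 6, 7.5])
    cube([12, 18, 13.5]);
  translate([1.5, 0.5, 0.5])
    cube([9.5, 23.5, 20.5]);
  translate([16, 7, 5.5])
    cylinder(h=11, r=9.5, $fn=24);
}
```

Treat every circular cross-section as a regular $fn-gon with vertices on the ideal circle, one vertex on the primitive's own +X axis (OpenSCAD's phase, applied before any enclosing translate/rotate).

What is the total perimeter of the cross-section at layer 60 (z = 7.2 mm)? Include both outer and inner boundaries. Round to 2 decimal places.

36.58 mm

At z = 7.2 mm: the r=5.5 cylinder contributes a regular 24-gon of circumradius 5.5 (perimeter = 2·24·5.500·sin(180°/24) = 34.46 mm); the cube at (4, 6) is absent (z outside [7.5, 21]); the cube at (1.5, 0.5) is present — its section is the full 9.5×23.5 rectangle (perimeter 66.00 mm); the r=9.5 cylinder at (16, 7) contributes a regular 24-gon of circumradius 9.5 (perimeter = 2·24·9.500·sin(180°/24) = 59.52 mm); Subtracting the remaining from the first: starting from the r=5.5 cylinder, the 9.5×23.5 cube at (1.5, 0.5) partially overlaps it — only the 13.40 mm² overlap (of its 223.25 mm²) is removed, clipping the outline; the r=9.5 cylinder at (16, 7) misses the remaining region (no effect) — boundary = 36.58 mm. Overall, the cross-section is a single solid region. Total boundary length (outer) = 36.58 mm.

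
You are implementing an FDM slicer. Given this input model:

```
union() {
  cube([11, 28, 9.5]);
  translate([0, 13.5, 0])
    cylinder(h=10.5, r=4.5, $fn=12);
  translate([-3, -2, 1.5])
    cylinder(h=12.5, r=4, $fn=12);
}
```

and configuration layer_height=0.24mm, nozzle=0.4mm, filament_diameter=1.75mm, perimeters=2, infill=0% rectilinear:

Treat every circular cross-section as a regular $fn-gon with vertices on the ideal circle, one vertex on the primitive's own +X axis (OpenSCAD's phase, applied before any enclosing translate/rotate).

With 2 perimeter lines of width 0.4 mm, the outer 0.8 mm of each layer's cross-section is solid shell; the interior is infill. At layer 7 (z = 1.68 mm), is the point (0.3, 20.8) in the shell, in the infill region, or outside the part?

At z = 1.68 mm: the 11×28 cube contributes its full rectangle; the r=4.5 cylinder at (0, 13.5) gives a regular 12-gon of circumradius 4.5 (constant along its height); the r=4 cylinder at (-3, -2) contributes a regular 12-gon of circumradius 4; Combining (union): the regions partially overlap (shared area 30.48 mm²), so overlapping operands fuse into one piece — 1 connected region. Overall, the cross-section is a single solid region. The nearest boundary edge runs (0.00, 18.00)→(0.00, 28.00); distance from the point to it = 0.30 mm. The point is inside the cross-section, 0.30 mm from the nearest boundary — within the 0.8 mm shell band (2 × 0.4).

shell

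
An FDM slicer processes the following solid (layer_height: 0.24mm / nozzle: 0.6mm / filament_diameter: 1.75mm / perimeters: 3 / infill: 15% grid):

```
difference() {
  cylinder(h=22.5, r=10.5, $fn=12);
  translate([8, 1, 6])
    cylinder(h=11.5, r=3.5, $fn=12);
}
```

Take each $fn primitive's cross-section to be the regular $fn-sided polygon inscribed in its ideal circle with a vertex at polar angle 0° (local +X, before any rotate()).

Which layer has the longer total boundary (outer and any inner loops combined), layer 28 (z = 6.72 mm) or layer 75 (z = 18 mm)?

layer 28 (z = 6.72 mm)

Layer 28 (z = 6.72): the r=10.5 cylinder contributes a regular 12-gon of circumradius 10.5 (perimeter = 2·12·10.500·sin(180°/12) = 65.22 mm); the r=3.5 cylinder at (8, 1) gives a regular 12-gon of circumradius 3.5 (constant along its height) (perimeter = 2·12·3.500·sin(180°/12) = 21.74 mm); Subtracting the remaining from the first: starting from the r=10.5 cylinder, the r=3.5 cylinder at (8, 1) partially overlaps it — only the 31.58 mm² overlap (of its 36.75 mm²) is removed, clipping the outline — boundary = 73.66 mm. So its perimeter = 73.66 mm. Layer 75 (z = 18): the r=10.5 cylinder gives a regular 12-gon of circumradius 10.5 (constant along its height) (perimeter = 2·12·10.500·sin(180°/12) = 65.22 mm); the cylinder at (8, 1) is absent (z outside [6, 17.5]); Subtracting the remaining from the first: none of the subtracted shapes is present at this height, so the r=10.5 cylinder is unchanged — boundary = 65.22 mm. So its perimeter = 65.22 mm. Layer 28 is larger (73.66 vs 65.22 mm).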